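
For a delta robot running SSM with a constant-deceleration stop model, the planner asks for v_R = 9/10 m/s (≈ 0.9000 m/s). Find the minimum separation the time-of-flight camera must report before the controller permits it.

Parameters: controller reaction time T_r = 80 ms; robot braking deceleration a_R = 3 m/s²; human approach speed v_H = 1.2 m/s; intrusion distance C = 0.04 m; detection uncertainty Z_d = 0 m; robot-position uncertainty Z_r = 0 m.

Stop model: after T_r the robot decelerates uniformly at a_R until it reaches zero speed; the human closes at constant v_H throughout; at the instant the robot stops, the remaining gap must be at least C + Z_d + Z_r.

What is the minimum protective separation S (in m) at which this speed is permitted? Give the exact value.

stop time T_s = (9/10)/3 = 0.3000 s
robot covers v_R·T_r = 0.9000·0.0800 = 0.0720 m before braking
robot under decel: 0.9000²/(2·3.0000) = 0.1350 m
person approaches 1.2000·(0.0800+0.3000) = 0.4560 m
C+Z_d+Z_r = 0.0400+0.0000+0.0000 = 0.0400 m
S_min ≈ 0.0720+0.1350+0.4560+0.0400  ⇒  S_min = 703/1000 m

S_min = 703/1000 m = 0.7030 m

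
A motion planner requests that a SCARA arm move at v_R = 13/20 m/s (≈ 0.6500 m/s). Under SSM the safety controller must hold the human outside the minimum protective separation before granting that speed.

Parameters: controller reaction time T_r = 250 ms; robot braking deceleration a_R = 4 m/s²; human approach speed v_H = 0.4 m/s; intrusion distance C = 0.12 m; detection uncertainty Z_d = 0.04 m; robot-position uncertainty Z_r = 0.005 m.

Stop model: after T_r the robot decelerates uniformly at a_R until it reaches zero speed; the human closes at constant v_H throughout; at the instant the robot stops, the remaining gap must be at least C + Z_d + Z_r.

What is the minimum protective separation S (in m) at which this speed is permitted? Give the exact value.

stop time T_s = (13/20)/4 = 0.1625 s
robot covers v_R·T_r = 0.6500·0.2500 = 0.1625 m before braking
robot covers 0.6500·0.1625 − ½·4.0000·0.1625² = 0.0528 m while stopping
human over T_r+T_s: 0.4000·(0.2500+0.1625) = 0.1650 m
residual clearance needed = 0.1200+0.0400+0.0050 = 0.1650 m
S_min ≈ 0.1625+0.0528+0.1650+0.1650  ⇒  S_min = 349/640 m

S_min = 349/640 m = 0.5453 m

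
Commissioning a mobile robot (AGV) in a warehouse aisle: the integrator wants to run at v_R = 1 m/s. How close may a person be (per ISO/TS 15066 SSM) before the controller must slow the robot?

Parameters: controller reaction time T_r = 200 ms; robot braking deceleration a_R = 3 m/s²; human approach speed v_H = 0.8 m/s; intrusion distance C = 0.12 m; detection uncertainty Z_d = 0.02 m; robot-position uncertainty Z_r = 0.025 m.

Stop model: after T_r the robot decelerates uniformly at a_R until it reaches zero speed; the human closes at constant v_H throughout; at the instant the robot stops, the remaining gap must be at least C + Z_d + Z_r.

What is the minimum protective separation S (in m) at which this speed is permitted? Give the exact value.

S_min = 23/24 m = 0.9583 m

T_s = v_R/a_R = 1/3 = 0.3333 s
robot covers v_R·T_r = 1.0000·0.2000 = 0.2000 m before braking
robot under decel: 1.0000²/(2·3.0000) = 0.1667 m
person approaches 0.8000·(0.2000+0.3333) = 0.4267 m
margins: 0.1200+0.0200+0.0250 = 0.1650 m
S_min ≈ 0.2000+0.1667+0.4267+0.1650  ⇒  S_min = 23/24 m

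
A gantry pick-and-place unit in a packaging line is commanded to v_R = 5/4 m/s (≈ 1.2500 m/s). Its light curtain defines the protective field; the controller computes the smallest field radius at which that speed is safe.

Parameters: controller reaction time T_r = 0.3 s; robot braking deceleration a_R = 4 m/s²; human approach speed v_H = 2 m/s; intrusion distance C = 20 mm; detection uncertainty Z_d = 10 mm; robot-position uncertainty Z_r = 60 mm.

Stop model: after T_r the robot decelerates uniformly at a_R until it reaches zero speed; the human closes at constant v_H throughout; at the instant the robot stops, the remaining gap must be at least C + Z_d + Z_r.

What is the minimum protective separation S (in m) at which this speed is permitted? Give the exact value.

stop time T_s = (5/4)/4 = 0.3125 s
reaction-phase robot travel = 1.2500·0.3000 = 0.3750 m
braking distance = 1.2500²/(2·4.0000) = 0.1953 m
human over T_r+T_s: 2.0000·(0.3000+0.3125) = 1.2250 m
margins: 0.0200+0.0100+0.0600 = 0.0900 m
S_min ≈ 0.3750+0.1953+1.2250+0.0900  ⇒  S_min = 6033/3200 m

S_min = 6033/3200 m = 1.8853 m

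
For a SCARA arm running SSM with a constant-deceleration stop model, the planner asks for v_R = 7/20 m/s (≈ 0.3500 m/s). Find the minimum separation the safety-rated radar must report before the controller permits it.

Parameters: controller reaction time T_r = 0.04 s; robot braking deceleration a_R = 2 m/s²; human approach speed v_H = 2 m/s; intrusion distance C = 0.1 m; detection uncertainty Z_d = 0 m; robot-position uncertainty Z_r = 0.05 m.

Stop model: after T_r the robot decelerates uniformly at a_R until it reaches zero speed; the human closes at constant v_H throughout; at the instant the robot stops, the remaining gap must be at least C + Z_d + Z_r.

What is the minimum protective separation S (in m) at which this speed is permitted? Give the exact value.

stop time T_s = (7/20)/2 = 0.1750 s
robot in T_r: 0.3500·0.0400 = 0.0140 m
robot covers 0.3500·0.1750 − ½·2.0000·0.1750² = 0.0306 m while stopping
human over T_r+T_s: 2.0000·(0.0400+0.1750) = 0.4300 m
residual clearance needed = 0.1000+0.0000+0.0500 = 0.1500 m
S_min ≈ 0.0140+0.0306+0.4300+0.1500  ⇒  S_min = 4997/8000 m

S_min = 4997/8000 m = 0.6246 m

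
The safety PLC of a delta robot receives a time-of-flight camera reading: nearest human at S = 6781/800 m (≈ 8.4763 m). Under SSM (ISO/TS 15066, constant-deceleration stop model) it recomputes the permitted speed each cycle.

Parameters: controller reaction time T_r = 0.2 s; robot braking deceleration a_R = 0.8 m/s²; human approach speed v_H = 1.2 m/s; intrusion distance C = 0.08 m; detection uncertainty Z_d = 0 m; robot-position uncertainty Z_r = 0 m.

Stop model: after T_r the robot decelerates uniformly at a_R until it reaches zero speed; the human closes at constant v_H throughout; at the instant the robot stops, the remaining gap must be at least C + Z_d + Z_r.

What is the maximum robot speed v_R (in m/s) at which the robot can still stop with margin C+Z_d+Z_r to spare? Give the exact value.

at the boundary: (5/8)·v² + (17/10)·v + (-261/32) = 0
  disc = (17/10)² − 4·(5/8)·(-261/32) = 37249/1600 ; √disc = 193/40
  v_R = (−(17/10) + 193/40) / (2·(5/8)) = 5/2 m/s
check:
braking lasts T_s = (5/2)/(4/5) = 3.1250 s
robot covers v_R·T_r = 2.5000·0.2000 = 0.5000 m before braking
robot covers 2.5000·3.1250 − ½·0.8000·3.1250² = 3.9062 m while stopping
person approaches 1.2000·(0.2000+3.1250) = 3.9900 m
margins: 0.0800+0.0000+0.0000 = 0.0800 m
sum ≈ 0.5000+3.9062+3.9900+0.0800 ≈ 8.4763 m = S ✓

v_R_max = 5/2 m/s = 2.5000 m/s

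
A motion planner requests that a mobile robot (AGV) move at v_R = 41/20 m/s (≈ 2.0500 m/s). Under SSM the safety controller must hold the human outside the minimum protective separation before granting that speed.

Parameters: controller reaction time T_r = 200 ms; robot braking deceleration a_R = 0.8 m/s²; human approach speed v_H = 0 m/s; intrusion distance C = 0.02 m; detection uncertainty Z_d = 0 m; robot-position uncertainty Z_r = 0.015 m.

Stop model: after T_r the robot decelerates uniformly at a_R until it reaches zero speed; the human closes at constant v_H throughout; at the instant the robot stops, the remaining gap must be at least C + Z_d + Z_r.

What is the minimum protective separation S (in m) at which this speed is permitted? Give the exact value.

S_min = 9829/3200 m = 3.0716 m

stop time T_s = (41/20)/(4/5) = 2.5625 s
robot in T_r: 2.0500·0.2000 = 0.4100 m
robot under decel: 2.0500²/(2·0.8000) = 2.6266 m
human closes 0.0000·2.7625 = 0.0000 m
margins: 0.0200+0.0000+0.0150 = 0.0350 m
S_min ≈ 0.4100+2.6266+0.0000+0.0350  ⇒  S_min = 9829/3200 m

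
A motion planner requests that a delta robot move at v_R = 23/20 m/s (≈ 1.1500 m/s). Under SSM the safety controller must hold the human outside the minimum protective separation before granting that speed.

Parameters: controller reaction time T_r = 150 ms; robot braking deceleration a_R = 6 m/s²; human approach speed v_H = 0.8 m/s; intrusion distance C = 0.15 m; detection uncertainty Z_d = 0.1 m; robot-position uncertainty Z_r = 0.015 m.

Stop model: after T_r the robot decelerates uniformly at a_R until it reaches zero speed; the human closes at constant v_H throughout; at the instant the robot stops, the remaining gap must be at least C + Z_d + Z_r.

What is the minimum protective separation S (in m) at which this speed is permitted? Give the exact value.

braking lasts T_s = (23/20)/6 = 0.1917 s
reaction-phase robot travel = 1.1500·0.1500 = 0.1725 m
robot covers 1.1500·0.1917 − ½·6.0000·0.1917² = 0.1102 m while stopping
human over T_r+T_s: 0.8000·(0.1500+0.1917) = 0.2733 m
C+Z_d+Z_r = 0.1500+0.1000+0.0150 = 0.2650 m
S_min ≈ 0.1725+0.1102+0.2733+0.2650  ⇒  S_min = 3941/4800 m

S_min = 3941/4800 m = 0.8210 m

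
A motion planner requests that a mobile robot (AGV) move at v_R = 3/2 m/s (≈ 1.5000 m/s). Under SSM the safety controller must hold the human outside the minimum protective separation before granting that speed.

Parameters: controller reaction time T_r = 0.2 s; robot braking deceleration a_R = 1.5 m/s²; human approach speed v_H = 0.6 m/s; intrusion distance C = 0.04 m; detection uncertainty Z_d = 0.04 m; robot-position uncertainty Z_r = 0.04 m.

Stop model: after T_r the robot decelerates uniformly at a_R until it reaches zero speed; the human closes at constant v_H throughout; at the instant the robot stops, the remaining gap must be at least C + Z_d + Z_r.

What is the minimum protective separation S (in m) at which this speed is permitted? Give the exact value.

S_min = 189/100 m = 1.8900 m

T_s = v_R/a_R = (3/2)/(3/2) = 1.0000 s
robot covers v_R·T_r = 1.5000·0.2000 = 0.3000 m before braking
robot under decel: 1.5000²/(2·1.5000) = 0.7500 m
human over T_r+T_s: 0.6000·(0.2000+1.0000) = 0.7200 m
C+Z_d+Z_r = 0.0400+0.0400+0.0400 = 0.1200 m
S_min ≈ 0.3000+0.7500+0.7200+0.1200  ⇒  S_min = 189/100 m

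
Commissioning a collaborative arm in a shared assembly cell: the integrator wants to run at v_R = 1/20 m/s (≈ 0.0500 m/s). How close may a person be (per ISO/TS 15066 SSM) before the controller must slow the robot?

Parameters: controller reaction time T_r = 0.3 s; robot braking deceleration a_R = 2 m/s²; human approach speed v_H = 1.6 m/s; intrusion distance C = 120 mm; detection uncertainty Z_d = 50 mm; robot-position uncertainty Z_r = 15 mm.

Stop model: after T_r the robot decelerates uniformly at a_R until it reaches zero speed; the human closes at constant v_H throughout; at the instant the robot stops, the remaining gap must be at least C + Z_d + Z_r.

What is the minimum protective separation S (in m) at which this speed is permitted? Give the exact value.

S_min = 1153/1600 m = 0.7206 m

stop time T_s = (1/20)/2 = 0.0250 s
robot in T_r: 0.0500·0.3000 = 0.0150 m
robot under decel: 0.0500²/(2·2.0000) = 0.0006 m
person approaches 1.6000·(0.3000+0.0250) = 0.5200 m
C+Z_d+Z_r = 0.1200+0.0500+0.0150 = 0.1850 m
S_min ≈ 0.0150+0.0006+0.5200+0.1850  ⇒  S_min = 1153/1600 m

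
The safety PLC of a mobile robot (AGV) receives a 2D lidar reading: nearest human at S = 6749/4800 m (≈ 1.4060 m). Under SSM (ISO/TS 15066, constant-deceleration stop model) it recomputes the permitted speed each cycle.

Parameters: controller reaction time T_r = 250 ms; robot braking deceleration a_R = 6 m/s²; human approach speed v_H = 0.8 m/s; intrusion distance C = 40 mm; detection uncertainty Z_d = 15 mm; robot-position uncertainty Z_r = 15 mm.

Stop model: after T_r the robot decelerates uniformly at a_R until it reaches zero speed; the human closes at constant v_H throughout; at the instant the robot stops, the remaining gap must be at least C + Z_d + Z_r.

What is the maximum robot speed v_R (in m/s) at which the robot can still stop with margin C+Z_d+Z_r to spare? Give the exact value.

v_R_max = 41/20 m/s = 2.0500 m/s

at the boundary: (1/12)·v² + (23/60)·v + (-5453/4800) = 0
  disc = (23/60)² − 4·(1/12)·(-5453/4800) = 841/1600 ; √disc = 29/40
  v_R = (−(23/60) + 29/40) / (2·(1/12)) = 41/20 m/s
check:
stop time T_s = (41/20)/6 = 0.3417 s
robot in T_r: 2.0500·0.2500 = 0.5125 m
robot covers 2.0500·0.3417 − ½·6.0000·0.3417² = 0.3502 m while stopping
human over T_r+T_s: 0.8000·(0.2500+0.3417) = 0.4733 m
C+Z_d+Z_r = 0.0400+0.0150+0.0150 = 0.0700 m
sum ≈ 0.5125+0.3502+0.4733+0.0700 ≈ 1.4060 m = S ✓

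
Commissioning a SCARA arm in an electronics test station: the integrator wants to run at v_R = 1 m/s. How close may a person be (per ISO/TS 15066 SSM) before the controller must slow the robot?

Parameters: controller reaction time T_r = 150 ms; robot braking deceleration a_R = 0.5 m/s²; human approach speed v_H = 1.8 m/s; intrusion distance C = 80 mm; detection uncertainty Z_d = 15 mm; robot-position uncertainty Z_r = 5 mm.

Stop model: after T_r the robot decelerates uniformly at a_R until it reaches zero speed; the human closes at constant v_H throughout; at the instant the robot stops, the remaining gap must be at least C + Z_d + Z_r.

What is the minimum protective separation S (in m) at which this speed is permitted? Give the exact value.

S_min = 128/25 m = 5.1200 m

braking lasts T_s = 1/(1/2) = 2.0000 s
reaction-phase robot travel = 1.0000·0.1500 = 0.1500 m
robot covers 1.0000·2.0000 − ½·0.5000·2.0000² = 1.0000 m while stopping
human closes 1.8000·2.1500 = 3.8700 m
C+Z_d+Z_r = 0.0800+0.0150+0.0050 = 0.1000 m
S_min ≈ 0.1500+1.0000+3.8700+0.1000  ⇒  S_min = 128/25 m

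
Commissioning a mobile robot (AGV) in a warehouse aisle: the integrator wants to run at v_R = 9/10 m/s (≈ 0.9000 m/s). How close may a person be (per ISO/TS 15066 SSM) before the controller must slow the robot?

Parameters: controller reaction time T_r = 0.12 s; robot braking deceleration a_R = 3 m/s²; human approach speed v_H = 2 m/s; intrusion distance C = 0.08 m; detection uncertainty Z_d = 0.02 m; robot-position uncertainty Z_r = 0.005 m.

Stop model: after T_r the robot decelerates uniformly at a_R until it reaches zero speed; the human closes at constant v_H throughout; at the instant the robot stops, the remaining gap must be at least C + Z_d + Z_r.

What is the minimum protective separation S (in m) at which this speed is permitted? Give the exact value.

stop time T_s = (9/10)/3 = 0.3000 s
robot covers v_R·T_r = 0.9000·0.1200 = 0.1080 m before braking
robot covers 0.9000·0.3000 − ½·3.0000·0.3000² = 0.1350 m while stopping
person approaches 2.0000·(0.1200+0.3000) = 0.8400 m
margins: 0.0800+0.0200+0.0050 = 0.1050 m
S_min ≈ 0.1080+0.1350+0.8400+0.1050  ⇒  S_min = 297/250 m

S_min = 297/250 m = 1.1880 m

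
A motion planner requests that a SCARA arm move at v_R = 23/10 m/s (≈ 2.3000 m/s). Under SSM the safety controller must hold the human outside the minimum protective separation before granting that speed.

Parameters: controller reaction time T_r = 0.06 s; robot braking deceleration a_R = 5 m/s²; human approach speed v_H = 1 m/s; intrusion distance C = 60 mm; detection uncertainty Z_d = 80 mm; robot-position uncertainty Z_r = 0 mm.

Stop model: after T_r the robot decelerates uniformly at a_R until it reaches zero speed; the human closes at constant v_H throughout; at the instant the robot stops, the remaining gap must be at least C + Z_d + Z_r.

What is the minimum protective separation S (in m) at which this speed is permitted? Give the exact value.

S_min = 1327/1000 m = 1.3270 m

stop time T_s = (23/10)/5 = 0.4600 s
reaction-phase robot travel = 2.3000·0.0600 = 0.1380 m
robot under decel: 2.3000²/(2·5.0000) = 0.5290 m
person approaches 1.0000·(0.0600+0.4600) = 0.5200 m
residual clearance needed = 0.0600+0.0800+0.0000 = 0.1400 m
S_min ≈ 0.1380+0.5290+0.5200+0.1400  ⇒  S_min = 1327/1000 m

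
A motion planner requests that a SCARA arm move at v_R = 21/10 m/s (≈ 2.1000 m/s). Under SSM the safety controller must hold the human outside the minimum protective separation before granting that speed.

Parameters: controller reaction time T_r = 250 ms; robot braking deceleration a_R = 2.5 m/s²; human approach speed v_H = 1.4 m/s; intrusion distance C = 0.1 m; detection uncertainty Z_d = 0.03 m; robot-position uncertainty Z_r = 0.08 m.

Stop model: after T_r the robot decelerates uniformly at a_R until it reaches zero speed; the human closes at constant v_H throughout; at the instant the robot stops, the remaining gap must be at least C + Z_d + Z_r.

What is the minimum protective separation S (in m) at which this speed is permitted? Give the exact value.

S_min = 3143/1000 m = 3.1430 m

braking lasts T_s = (21/10)/(5/2) = 0.8400 s
robot in T_r: 2.1000·0.2500 = 0.5250 m
braking distance = 2.1000²/(2·2.5000) = 0.8820 m
human closes 1.4000·1.0900 = 1.5260 m
C+Z_d+Z_r = 0.1000+0.0300+0.0800 = 0.2100 m
S_min ≈ 0.5250+0.8820+1.5260+0.2100  ⇒  S_min = 3143/1000 m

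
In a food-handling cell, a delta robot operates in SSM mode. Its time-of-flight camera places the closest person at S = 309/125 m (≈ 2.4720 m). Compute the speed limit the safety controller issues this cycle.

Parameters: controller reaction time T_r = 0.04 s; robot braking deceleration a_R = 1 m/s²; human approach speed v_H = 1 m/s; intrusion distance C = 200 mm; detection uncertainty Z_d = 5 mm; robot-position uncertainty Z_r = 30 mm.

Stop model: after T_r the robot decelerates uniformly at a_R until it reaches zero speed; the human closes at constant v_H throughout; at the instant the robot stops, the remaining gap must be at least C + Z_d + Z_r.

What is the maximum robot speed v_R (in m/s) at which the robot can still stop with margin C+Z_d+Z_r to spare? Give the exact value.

collect terms ⇒ (1/2)·v_R² + (26/25)·v_R + (-2197/1000) = 0
  disc = (26/25)² − 4·(1/2)·(-2197/1000) = 13689/2500 ; √disc = 117/50
  v_R = (−(26/25) + 117/50) / (2·(1/2)) = 13/10 m/s
check:
braking lasts T_s = (13/10)/1 = 1.3000 s
robot covers v_R·T_r = 1.3000·0.0400 = 0.0520 m before braking
robot under decel: 1.3000²/(2·1.0000) = 0.8450 m
person approaches 1.0000·(0.0400+1.3000) = 1.3400 m
residual clearance needed = 0.2000+0.0050+0.0300 = 0.2350 m
sum ≈ 0.0520+0.8450+1.3400+0.2350 ≈ 2.4720 m = S ✓

v_R_max = 13/10 m/s = 1.3000 m/s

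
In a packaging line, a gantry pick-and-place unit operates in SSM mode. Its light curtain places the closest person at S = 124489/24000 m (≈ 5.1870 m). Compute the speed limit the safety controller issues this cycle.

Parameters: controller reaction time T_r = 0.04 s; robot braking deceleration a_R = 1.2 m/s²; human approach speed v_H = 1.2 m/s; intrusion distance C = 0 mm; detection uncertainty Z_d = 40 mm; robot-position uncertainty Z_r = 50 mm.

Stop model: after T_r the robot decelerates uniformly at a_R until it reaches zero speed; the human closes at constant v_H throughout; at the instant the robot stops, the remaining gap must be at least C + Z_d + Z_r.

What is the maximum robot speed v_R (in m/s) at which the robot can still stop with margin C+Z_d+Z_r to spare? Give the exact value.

v_R_max = 49/20 m/s = 2.4500 m/s

collect terms ⇒ (5/12)·v_R² + (26/25)·v_R + (-121177/24000) = 0
  disc = (26/25)² − 4·(5/12)·(-121177/24000) = 3418801/360000 ; √disc = 1849/600
  v_R = (−(26/25) + 1849/600) / (2·(5/12)) = 49/20 m/s
check:
braking lasts T_s = (49/20)/(6/5) = 2.0417 s
reaction-phase robot travel = 2.4500·0.0400 = 0.0980 m
robot covers 2.4500·2.0417 − ½·1.2000·2.0417² = 2.5010 m while stopping
human over T_r+T_s: 1.2000·(0.0400+2.0417) = 2.4980 m
residual clearance needed = 0.0000+0.0400+0.0500 = 0.0900 m
sum ≈ 0.0980+2.5010+2.4980+0.0900 ≈ 5.1870 m = S ✓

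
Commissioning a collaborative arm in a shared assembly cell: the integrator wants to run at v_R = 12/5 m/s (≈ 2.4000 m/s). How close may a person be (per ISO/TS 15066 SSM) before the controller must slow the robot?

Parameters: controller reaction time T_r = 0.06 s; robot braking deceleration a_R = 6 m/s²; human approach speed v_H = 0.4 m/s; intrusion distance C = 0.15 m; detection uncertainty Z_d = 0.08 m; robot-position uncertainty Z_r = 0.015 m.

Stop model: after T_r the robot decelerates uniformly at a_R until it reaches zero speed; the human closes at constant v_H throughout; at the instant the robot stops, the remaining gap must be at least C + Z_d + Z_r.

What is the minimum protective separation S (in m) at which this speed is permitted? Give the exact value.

S_min = 1053/1000 m = 1.0530 m

braking lasts T_s = (12/5)/6 = 0.4000 s
robot in T_r: 2.4000·0.0600 = 0.1440 m
braking distance = 2.4000²/(2·6.0000) = 0.4800 m
human over T_r+T_s: 0.4000·(0.0600+0.4000) = 0.1840 m
margins: 0.1500+0.0800+0.0150 = 0.2450 m
S_min ≈ 0.1440+0.4800+0.1840+0.2450  ⇒  S_min = 1053/1000 m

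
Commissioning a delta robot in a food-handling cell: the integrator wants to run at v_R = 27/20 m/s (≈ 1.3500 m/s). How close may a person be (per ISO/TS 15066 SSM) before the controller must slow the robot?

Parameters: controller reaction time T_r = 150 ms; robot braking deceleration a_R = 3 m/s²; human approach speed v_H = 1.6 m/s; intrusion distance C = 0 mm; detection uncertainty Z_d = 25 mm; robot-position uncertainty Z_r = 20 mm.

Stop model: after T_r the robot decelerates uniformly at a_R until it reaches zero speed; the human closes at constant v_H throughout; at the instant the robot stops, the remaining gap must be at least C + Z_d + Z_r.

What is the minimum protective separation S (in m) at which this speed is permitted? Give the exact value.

braking lasts T_s = (27/20)/3 = 0.4500 s
robot in T_r: 1.3500·0.1500 = 0.2025 m
robot covers 1.3500·0.4500 − ½·3.0000·0.4500² = 0.3038 m while stopping
human over T_r+T_s: 1.6000·(0.1500+0.4500) = 0.9600 m
margins: 0.0000+0.0250+0.0200 = 0.0450 m
S_min ≈ 0.2025+0.3038+0.9600+0.0450  ⇒  S_min = 1209/800 m

S_min = 1209/800 m = 1.5112 m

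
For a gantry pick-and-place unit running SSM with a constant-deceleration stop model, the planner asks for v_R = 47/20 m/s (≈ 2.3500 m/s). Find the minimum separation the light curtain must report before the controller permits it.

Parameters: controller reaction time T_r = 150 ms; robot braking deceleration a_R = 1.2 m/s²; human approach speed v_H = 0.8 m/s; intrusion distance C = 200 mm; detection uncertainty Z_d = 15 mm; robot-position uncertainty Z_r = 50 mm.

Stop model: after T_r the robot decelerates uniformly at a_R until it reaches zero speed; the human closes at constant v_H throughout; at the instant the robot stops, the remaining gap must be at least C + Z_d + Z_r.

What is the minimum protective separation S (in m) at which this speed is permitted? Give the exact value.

S_min = 4421/960 m = 4.6052 m

stop time T_s = (47/20)/(6/5) = 1.9583 s
robot in T_r: 2.3500·0.1500 = 0.3525 m
braking distance = 2.3500²/(2·1.2000) = 2.3010 m
human closes 0.8000·2.1083 = 1.6867 m
residual clearance needed = 0.2000+0.0150+0.0500 = 0.2650 m
S_min ≈ 0.3525+2.3010+1.6867+0.2650  ⇒  S_min = 4421/960 m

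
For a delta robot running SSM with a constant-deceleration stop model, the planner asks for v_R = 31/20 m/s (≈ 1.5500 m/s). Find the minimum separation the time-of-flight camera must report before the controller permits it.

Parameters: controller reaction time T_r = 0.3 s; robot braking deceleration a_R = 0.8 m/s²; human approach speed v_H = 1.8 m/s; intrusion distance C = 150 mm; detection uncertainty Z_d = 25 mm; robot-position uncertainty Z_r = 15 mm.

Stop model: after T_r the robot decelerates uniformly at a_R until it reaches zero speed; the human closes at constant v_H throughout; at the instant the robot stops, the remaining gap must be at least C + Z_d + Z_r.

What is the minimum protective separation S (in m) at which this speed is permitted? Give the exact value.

stop time T_s = (31/20)/(4/5) = 1.9375 s
robot covers v_R·T_r = 1.5500·0.3000 = 0.4650 m before braking
robot covers 1.5500·1.9375 − ½·0.8000·1.9375² = 1.5016 m while stopping
human closes 1.8000·2.2375 = 4.0275 m
residual clearance needed = 0.1500+0.0250+0.0150 = 0.1900 m
S_min ≈ 0.4650+1.5016+4.0275+0.1900  ⇒  S_min = 19789/3200 m

S_min = 19789/3200 m = 6.1841 m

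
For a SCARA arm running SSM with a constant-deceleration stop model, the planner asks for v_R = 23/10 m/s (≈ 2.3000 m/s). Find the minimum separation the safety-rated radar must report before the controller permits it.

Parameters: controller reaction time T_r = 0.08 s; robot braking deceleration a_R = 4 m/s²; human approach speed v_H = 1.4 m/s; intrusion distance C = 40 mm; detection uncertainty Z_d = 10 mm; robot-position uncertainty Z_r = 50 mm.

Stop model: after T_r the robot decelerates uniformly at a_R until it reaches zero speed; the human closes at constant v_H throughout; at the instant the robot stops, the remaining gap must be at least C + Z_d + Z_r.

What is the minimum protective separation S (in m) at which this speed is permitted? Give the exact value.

braking lasts T_s = (23/10)/4 = 0.5750 s
robot covers v_R·T_r = 2.3000·0.0800 = 0.1840 m before braking
braking distance = 2.3000²/(2·4.0000) = 0.6613 m
human over T_r+T_s: 1.4000·(0.0800+0.5750) = 0.9170 m
margins: 0.0400+0.0100+0.0500 = 0.1000 m
S_min ≈ 0.1840+0.6613+0.9170+0.1000  ⇒  S_min = 7449/4000 m

S_min = 7449/4000 m = 1.8622 m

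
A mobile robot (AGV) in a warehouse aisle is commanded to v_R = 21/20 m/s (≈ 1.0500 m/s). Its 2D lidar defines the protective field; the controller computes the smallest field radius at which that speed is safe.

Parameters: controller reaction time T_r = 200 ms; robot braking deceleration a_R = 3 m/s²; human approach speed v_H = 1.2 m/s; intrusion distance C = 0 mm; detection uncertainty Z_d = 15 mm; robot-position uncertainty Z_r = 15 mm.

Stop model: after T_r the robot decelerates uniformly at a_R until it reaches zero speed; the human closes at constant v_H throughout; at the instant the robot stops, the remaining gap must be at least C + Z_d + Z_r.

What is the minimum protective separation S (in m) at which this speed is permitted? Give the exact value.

stop time T_s = (21/20)/3 = 0.3500 s
robot in T_r: 1.0500·0.2000 = 0.2100 m
robot under decel: 1.0500²/(2·3.0000) = 0.1837 m
person approaches 1.2000·(0.2000+0.3500) = 0.6600 m
residual clearance needed = 0.0000+0.0150+0.0150 = 0.0300 m
S_min ≈ 0.2100+0.1837+0.6600+0.0300  ⇒  S_min = 867/800 m

S_min = 867/800 m = 1.0837 m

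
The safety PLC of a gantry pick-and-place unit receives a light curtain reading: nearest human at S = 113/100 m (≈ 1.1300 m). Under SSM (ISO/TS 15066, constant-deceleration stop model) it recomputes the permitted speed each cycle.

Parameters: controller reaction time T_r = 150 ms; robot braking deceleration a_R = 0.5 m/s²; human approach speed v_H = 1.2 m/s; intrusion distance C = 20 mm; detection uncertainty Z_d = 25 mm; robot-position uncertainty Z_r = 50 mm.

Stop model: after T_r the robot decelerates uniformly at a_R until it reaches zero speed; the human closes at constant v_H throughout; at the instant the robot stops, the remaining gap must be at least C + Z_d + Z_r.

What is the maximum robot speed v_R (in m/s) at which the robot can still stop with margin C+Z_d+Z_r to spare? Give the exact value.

at the boundary: (1)·v² + (51/20)·v + (-171/200) = 0
  disc = (51/20)² − 4·(1)·(-171/200) = 3969/400 ; √disc = 63/20
  v_R = (−(51/20) + 63/20) / (2·(1)) = 3/10 m/s
check:
braking lasts T_s = (3/10)/(1/2) = 0.6000 s
reaction-phase robot travel = 0.3000·0.1500 = 0.0450 m
robot covers 0.3000·0.6000 − ½·0.5000·0.6000² = 0.0900 m while stopping
human over T_r+T_s: 1.2000·(0.1500+0.6000) = 0.9000 m
margins: 0.0200+0.0250+0.0500 = 0.0950 m
sum ≈ 0.0450+0.0900+0.9000+0.0950 ≈ 1.1300 m = S ✓

v_R_max = 3/10 m/s = 0.3000 m/s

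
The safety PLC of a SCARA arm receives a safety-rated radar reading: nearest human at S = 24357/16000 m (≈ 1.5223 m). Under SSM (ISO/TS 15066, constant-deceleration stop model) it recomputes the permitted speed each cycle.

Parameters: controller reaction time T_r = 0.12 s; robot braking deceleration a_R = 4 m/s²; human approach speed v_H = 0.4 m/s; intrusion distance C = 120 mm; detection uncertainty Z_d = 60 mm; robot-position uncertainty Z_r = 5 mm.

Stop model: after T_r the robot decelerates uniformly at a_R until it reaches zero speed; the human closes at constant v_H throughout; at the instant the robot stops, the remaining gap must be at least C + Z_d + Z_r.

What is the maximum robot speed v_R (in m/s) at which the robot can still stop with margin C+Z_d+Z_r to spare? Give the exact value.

v_R_max = 49/20 m/s = 2.4500 m/s

quadratic (1/8)·v² + (11/50)·v + (-20629/16000) = 0
  disc = (11/50)² − 4·(1/8)·(-20629/16000) = 110889/160000 ; √disc = 333/400
  v_R = (−(11/50) + 333/400) / (2·(1/8)) = 49/20 m/s
check:
T_s = v_R/a_R = (49/20)/4 = 0.6125 s
robot covers v_R·T_r = 2.4500·0.1200 = 0.2940 m before braking
braking distance = 2.4500²/(2·4.0000) = 0.7503 m
human closes 0.4000·0.7325 = 0.2930 m
margins: 0.1200+0.0600+0.0050 = 0.1850 m
sum ≈ 0.2940+0.7503+0.2930+0.1850 ≈ 1.5223 m = S ✓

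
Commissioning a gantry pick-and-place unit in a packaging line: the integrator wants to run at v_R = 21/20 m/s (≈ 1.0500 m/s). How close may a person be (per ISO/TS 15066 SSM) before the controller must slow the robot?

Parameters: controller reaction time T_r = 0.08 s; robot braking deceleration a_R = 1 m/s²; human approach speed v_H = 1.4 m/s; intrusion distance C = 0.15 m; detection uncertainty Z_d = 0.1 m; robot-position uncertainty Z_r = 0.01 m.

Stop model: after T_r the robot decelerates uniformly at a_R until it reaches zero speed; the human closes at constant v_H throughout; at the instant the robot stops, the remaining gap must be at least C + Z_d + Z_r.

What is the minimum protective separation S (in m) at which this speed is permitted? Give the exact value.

S_min = 9909/4000 m = 2.4773 m

stop time T_s = (21/20)/1 = 1.0500 s
robot covers v_R·T_r = 1.0500·0.0800 = 0.0840 m before braking
braking distance = 1.0500²/(2·1.0000) = 0.5513 m
human over T_r+T_s: 1.4000·(0.0800+1.0500) = 1.5820 m
margins: 0.1500+0.1000+0.0100 = 0.2600 m
S_min ≈ 0.0840+0.5513+1.5820+0.2600  ⇒  S_min = 9909/4000 m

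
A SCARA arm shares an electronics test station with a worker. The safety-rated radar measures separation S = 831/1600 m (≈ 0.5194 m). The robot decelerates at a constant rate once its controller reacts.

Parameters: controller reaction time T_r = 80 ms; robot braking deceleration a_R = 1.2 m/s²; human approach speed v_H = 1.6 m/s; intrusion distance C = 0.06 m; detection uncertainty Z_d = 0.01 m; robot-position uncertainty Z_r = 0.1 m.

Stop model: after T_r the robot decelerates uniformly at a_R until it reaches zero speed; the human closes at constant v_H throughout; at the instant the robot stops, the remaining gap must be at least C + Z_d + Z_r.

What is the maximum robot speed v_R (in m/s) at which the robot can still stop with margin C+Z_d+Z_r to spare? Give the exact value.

v_R_max = 3/20 m/s = 0.1500 m/s

collect terms ⇒ (5/12)·v_R² + (106/75)·v_R + (-1771/8000) = 0
  disc = (106/75)² − 4·(5/12)·(-1771/8000) = 851929/360000 ; √disc = 923/600
  v_R = (−(106/75) + 923/600) / (2·(5/12)) = 3/20 m/s
check:
braking lasts T_s = (3/20)/(6/5) = 0.1250 s
reaction-phase robot travel = 0.1500·0.0800 = 0.0120 m
robot covers 0.1500·0.1250 − ½·1.2000·0.1250² = 0.0094 m while stopping
human closes 1.6000·0.2050 = 0.3280 m
residual clearance needed = 0.0600+0.0100+0.1000 = 0.1700 m
sum ≈ 0.0120+0.0094+0.3280+0.1700 ≈ 0.5194 m = S ✓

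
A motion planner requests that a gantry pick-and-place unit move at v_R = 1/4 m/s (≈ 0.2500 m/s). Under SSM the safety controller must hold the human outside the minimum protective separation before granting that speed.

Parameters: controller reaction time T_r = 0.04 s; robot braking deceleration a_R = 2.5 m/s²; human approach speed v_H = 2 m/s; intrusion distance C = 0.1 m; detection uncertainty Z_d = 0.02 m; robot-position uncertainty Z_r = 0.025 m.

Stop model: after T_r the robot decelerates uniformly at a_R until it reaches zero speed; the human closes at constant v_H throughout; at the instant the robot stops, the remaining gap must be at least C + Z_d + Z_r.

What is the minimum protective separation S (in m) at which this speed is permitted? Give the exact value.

stop time T_s = (1/4)/(5/2) = 0.1000 s
robot in T_r: 0.2500·0.0400 = 0.0100 m
braking distance = 0.2500²/(2·2.5000) = 0.0125 m
human closes 2.0000·0.1400 = 0.2800 m
margins: 0.1000+0.0200+0.0250 = 0.1450 m
S_min ≈ 0.0100+0.0125+0.2800+0.1450  ⇒  S_min = 179/400 m

S_min = 179/400 m = 0.4475 m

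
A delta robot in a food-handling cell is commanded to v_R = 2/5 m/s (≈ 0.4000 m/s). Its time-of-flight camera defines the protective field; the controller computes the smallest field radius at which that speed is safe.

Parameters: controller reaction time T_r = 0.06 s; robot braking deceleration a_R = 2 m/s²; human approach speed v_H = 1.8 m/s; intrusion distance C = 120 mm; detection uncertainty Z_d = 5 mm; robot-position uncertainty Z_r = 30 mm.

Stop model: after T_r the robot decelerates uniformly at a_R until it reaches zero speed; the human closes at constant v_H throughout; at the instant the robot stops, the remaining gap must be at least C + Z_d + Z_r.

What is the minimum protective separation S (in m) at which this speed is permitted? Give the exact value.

T_s = v_R/a_R = (2/5)/2 = 0.2000 s
robot covers v_R·T_r = 0.4000·0.0600 = 0.0240 m before braking
robot under decel: 0.4000²/(2·2.0000) = 0.0400 m
person approaches 1.8000·(0.0600+0.2000) = 0.4680 m
residual clearance needed = 0.1200+0.0050+0.0300 = 0.1550 m
S_min ≈ 0.0240+0.0400+0.4680+0.1550  ⇒  S_min = 687/1000 m

S_min = 687/1000 m = 0.6870 m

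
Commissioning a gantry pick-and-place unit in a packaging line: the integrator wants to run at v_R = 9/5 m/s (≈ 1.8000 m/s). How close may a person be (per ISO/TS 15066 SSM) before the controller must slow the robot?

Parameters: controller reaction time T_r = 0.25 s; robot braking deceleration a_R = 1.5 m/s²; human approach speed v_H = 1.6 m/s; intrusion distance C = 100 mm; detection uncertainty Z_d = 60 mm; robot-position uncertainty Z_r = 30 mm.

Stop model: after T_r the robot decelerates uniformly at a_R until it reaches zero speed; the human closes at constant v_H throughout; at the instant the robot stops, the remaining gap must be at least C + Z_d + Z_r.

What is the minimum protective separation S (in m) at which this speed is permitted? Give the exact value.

T_s = v_R/a_R = (9/5)/(3/2) = 1.2000 s
robot covers v_R·T_r = 1.8000·0.2500 = 0.4500 m before braking
robot covers 1.8000·1.2000 − ½·1.5000·1.2000² = 1.0800 m while stopping
human over T_r+T_s: 1.6000·(0.2500+1.2000) = 2.3200 m
residual clearance needed = 0.1000+0.0600+0.0300 = 0.1900 m
S_min ≈ 0.4500+1.0800+2.3200+0.1900  ⇒  S_min = 101/25 m

S_min = 101/25 m = 4.0400 m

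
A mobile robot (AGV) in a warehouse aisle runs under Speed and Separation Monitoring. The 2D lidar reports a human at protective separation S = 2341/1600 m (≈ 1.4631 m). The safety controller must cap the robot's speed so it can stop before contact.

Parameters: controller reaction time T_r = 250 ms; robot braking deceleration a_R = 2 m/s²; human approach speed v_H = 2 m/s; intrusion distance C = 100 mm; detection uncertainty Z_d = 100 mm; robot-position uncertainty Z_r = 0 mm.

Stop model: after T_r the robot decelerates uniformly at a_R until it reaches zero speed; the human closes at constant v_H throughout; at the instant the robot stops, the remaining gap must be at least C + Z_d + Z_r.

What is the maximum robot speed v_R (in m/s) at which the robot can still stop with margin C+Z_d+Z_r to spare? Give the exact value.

v_R_max = 11/20 m/s = 0.5500 m/s

quadratic (1/4)·v² + (5/4)·v + (-1221/1600) = 0
  disc = (5/4)² − 4·(1/4)·(-1221/1600) = 3721/1600 ; √disc = 61/40
  v_R = (−(5/4) + 61/40) / (2·(1/4)) = 11/20 m/s
check:
stop time T_s = (11/20)/2 = 0.2750 s
robot covers v_R·T_r = 0.5500·0.2500 = 0.1375 m before braking
robot under decel: 0.5500²/(2·2.0000) = 0.0756 m
human closes 2.0000·0.5250 = 1.0500 m
margins: 0.1000+0.1000+0.0000 = 0.2000 m
sum ≈ 0.1375+0.0756+1.0500+0.2000 ≈ 1.4631 m = S ✓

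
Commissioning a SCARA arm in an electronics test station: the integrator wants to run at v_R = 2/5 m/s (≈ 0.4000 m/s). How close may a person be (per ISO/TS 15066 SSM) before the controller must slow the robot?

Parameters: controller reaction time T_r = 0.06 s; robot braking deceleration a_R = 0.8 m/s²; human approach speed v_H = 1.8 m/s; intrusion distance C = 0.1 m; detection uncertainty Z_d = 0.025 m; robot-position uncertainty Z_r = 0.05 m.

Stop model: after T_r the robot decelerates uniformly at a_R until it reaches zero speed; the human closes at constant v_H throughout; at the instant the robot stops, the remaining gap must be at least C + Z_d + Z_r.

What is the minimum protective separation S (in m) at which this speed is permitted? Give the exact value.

stop time T_s = (2/5)/(4/5) = 0.5000 s
reaction-phase robot travel = 0.4000·0.0600 = 0.0240 m
robot under decel: 0.4000²/(2·0.8000) = 0.1000 m
human closes 1.8000·0.5600 = 1.0080 m
residual clearance needed = 0.1000+0.0250+0.0500 = 0.1750 m
S_min ≈ 0.0240+0.1000+1.0080+0.1750  ⇒  S_min = 1307/1000 m

S_min = 1307/1000 m = 1.3070 m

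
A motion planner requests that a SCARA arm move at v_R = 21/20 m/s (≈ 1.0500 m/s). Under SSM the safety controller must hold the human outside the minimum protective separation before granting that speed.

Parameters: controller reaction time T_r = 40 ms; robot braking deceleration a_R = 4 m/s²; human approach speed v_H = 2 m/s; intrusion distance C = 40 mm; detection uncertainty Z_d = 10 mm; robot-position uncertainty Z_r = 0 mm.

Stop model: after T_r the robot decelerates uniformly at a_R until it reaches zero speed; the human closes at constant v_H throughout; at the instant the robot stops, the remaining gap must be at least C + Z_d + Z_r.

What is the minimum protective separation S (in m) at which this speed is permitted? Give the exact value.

stop time T_s = (21/20)/4 = 0.2625 s
robot covers v_R·T_r = 1.0500·0.0400 = 0.0420 m before braking
robot covers 1.0500·0.2625 − ½·4.0000·0.2625² = 0.1378 m while stopping
human closes 2.0000·0.3025 = 0.6050 m
C+Z_d+Z_r = 0.0400+0.0100+0.0000 = 0.0500 m
S_min ≈ 0.0420+0.1378+0.6050+0.0500  ⇒  S_min = 13357/16000 m

S_min = 13357/16000 m = 0.8348 m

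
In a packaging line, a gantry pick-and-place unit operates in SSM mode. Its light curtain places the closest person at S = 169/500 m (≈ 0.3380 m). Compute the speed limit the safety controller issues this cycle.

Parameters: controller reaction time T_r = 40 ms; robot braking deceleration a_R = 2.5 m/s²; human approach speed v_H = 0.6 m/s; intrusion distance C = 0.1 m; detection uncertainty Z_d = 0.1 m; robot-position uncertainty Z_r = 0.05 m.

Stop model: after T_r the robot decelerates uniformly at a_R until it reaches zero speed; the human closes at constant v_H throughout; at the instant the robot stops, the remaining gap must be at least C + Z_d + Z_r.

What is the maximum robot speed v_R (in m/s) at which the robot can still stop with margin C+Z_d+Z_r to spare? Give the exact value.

v_R_max = 1/5 m/s = 0.2000 m/s

collect terms ⇒ (1/5)·v_R² + (7/25)·v_R + (-8/125) = 0
  disc = (7/25)² − 4·(1/5)·(-8/125) = 81/625 ; √disc = 9/25
  v_R = (−(7/25) + 9/25) / (2·(1/5)) = 1/5 m/s
check:
T_s = v_R/a_R = (1/5)/(5/2) = 0.0800 s
reaction-phase robot travel = 0.2000·0.0400 = 0.0080 m
robot under decel: 0.2000²/(2·2.5000) = 0.0080 m
human over T_r+T_s: 0.6000·(0.0400+0.0800) = 0.0720 m
C+Z_d+Z_r = 0.1000+0.1000+0.0500 = 0.2500 m
sum ≈ 0.0080+0.0080+0.0720+0.2500 ≈ 0.3380 m = S ✓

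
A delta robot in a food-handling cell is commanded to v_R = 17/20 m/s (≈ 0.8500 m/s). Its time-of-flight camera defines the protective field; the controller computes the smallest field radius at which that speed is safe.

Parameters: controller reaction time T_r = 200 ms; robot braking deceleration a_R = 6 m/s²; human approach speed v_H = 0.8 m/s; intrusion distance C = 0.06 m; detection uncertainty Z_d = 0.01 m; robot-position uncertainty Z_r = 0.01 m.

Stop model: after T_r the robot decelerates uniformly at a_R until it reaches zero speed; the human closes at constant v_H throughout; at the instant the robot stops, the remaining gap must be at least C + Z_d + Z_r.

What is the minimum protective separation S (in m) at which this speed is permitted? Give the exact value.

stop time T_s = (17/20)/6 = 0.1417 s
reaction-phase robot travel = 0.8500·0.2000 = 0.1700 m
robot covers 0.8500·0.1417 − ½·6.0000·0.1417² = 0.0602 m while stopping
human over T_r+T_s: 0.8000·(0.2000+0.1417) = 0.2733 m
residual clearance needed = 0.0600+0.0100+0.0100 = 0.0800 m
S_min ≈ 0.1700+0.0602+0.2733+0.0800  ⇒  S_min = 2801/4800 m

S_min = 2801/4800 m = 0.5835 m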